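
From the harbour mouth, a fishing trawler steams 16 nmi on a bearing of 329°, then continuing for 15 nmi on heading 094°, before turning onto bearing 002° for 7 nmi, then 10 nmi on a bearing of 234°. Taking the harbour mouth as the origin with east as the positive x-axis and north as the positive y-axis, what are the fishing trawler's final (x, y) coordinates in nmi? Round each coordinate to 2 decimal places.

Leg 1 (329°, 16 nmi): east 16 sin 329° = -8.24, north 16 cos 329° = 13.71
Leg 2 (094°, 15 nmi): east 15 sin 94° = 14.96, north 15 cos 94° = -1.05
Leg 3 (002°, 7 nmi): east 7 sin 2° = 0.24, north 7 cos 2° = 7.00
Leg 4 (234°, 10 nmi): east 10 sin 234° = -8.09, north 10 cos 234° = -5.88
Summing: -1.12 nmi east, 13.79 nmi north → (-1.12, 13.79).

(-1.12, 13.79)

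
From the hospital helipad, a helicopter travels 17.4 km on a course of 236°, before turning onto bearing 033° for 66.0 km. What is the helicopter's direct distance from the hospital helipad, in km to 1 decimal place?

50.4 km

Leg 1 (236°, 17.4 km): east 17.4 sin 236° = -14.43, north 17.4 cos 236° = -9.73
Leg 2 (033°, 66.0 km): east 66.0 sin 33° = 35.95, north 66.0 cos 33° = 55.35
Net: 21.52 east, 45.62 north. Distance = √((21.52)² + (45.62)²) = 50.443 km.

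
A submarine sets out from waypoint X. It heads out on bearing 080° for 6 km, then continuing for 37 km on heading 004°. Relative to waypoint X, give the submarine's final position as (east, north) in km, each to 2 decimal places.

Leg 1 (080°, 6 km): east 6 sin 80° = 5.91, north 6 cos 80° = 1.04
Leg 2 (004°, 37 km): east 37 sin 4° = 2.58, north 37 cos 4° = 36.91
Summing: 8.49 km east, 37.95 km north → (8.49, 37.95).

(8.49, 37.95)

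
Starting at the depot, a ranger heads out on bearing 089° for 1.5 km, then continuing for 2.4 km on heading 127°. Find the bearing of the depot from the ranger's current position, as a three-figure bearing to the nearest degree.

Leg 1 (089°, 1.5 km): east 1.5 sin 89° = 1.50, north 1.5 cos 89° = 0.03
Leg 2 (127°, 2.4 km): east 2.4 sin 127° = 1.92, north 2.4 cos 127° = -1.44
Net displacement: 3.42 east, -1.42 north. Direction back to start is (-3.42, 1.42): bearing = atan2(-3.42, 1.42) mod 360° = 292.54° ≈ 293°.

293°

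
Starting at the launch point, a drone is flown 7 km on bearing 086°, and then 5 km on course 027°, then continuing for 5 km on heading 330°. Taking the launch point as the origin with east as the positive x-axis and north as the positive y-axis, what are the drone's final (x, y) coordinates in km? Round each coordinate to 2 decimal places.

(6.75, 9.27)

Leg 1 (086°, 7 km): east 7 sin 86° = 6.98, north 7 cos 86° = 0.49
Leg 2 (027°, 5 km): east 5 sin 27° = 2.27, north 5 cos 27° = 4.46
Leg 3 (330°, 5 km): east 5 sin 330° = -2.50, north 5 cos 330° = 4.33
Summing: 6.75 km east, 9.27 km north → (6.75, 9.27).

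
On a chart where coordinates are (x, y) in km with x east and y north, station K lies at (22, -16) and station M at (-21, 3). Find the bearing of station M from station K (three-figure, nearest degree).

294°

Δeast = -21 − 22 = -43.00; Δnorth = 3 − -16 = 19.00.
Bearing = atan2(Δeast, Δnorth) mod 360° = 293.84° ≈ 294°.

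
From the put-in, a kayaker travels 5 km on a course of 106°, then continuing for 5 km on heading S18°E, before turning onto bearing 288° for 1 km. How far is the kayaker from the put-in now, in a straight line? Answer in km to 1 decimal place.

7.9 km

Leg 1 (106°, 5 km): east 5 sin 106° = 4.81, north 5 cos 106° = -1.38
Leg 2 (S18°E, 5 km): east 5 sin 162° = 1.55, north 5 cos 162° = -4.76
Leg 3 (288°, 1 km): east 1 sin 288° = -0.95, north 1 cos 288° = 0.31
Net: 5.40 east, -5.82 north. Distance = √((5.40)² + (-5.82)²) = 7.943 km.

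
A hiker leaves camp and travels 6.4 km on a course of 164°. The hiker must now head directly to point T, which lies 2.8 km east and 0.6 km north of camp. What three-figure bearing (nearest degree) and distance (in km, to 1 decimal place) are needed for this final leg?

009°, 6.8 km

Leg 1 (164°, 6.4 km): east 6.4 sin 164° = 1.76, north 6.4 cos 164° = -6.15
Current position: (1.76, -6.15). Target: (2.8, 0.6). Remaining: Δeast = 1.04, Δnorth = 6.75.
Bearing = atan2(1.04, 6.75) mod 360° = 8.72°; distance = √((1.04)² + (6.75)²) = 6.831 km.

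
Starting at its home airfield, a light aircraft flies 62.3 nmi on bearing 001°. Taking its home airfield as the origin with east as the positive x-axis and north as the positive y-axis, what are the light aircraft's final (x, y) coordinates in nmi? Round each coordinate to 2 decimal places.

(1.09, 62.29)

Leg 1 (001°, 62.3 nmi): east 62.3 sin 1° = 1.09, north 62.3 cos 1° = 62.29
Summing: 1.09 nmi east, 62.29 nmi north → (1.09, 62.29).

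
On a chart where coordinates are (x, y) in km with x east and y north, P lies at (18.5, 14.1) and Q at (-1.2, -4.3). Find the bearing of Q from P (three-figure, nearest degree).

Δeast = -1.2 − 18.5 = -19.70; Δnorth = -4.3 − 14.1 = -18.40.
Bearing = atan2(Δeast, Δnorth) mod 360° = 226.95° ≈ 227°.

227°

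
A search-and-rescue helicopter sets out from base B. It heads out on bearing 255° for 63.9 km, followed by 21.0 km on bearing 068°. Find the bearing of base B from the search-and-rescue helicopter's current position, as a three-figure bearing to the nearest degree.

078°

Leg 1 (255°, 63.9 km): east 63.9 sin 255° = -61.72, north 63.9 cos 255° = -16.54
Leg 2 (068°, 21.0 km): east 21.0 sin 68° = 19.47, north 21.0 cos 68° = 7.87
Net displacement: -42.25 east, -8.67 north. Direction back to start is (42.25, 8.67): bearing = atan2(42.25, 8.67) mod 360° = 78.40° ≈ 078°.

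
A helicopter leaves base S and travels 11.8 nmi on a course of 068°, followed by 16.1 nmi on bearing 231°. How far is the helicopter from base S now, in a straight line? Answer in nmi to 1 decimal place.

5.9 nmi

Leg 1 (068°, 11.8 nmi): east 11.8 sin 68° = 10.94, north 11.8 cos 68° = 4.42
Leg 2 (231°, 16.1 nmi): east 16.1 sin 231° = -12.51, north 16.1 cos 231° = -10.13
Net: -1.57 east, -5.71 north. Distance = √((-1.57)² + (-5.71)²) = 5.924 nmi.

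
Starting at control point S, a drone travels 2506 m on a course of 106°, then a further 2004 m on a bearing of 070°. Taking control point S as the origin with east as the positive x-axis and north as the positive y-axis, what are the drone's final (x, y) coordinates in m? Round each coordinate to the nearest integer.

Leg 1 (106°, 2506 m): east 2506 sin 106° = 2408.92, north 2506 cos 106° = -690.75
Leg 2 (070°, 2004 m): east 2004 sin 70° = 1883.14, north 2004 cos 70° = 685.41
Summing: 4292.07 m east, -5.34 m north → (4292, -5).

(4292, -5)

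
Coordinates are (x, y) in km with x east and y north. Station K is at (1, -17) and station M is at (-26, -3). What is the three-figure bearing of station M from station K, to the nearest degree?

297°

Δeast = -26 − 1 = -27.00; Δnorth = -3 − -17 = 14.00.
Bearing = atan2(Δeast, Δnorth) mod 360° = 297.41° ≈ 297°.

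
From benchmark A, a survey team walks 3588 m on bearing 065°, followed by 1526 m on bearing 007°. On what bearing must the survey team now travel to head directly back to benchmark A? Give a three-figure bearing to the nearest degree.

Leg 1 (065°, 3588 m): east 3588 sin 65° = 3251.83, north 3588 cos 65° = 1516.35
Leg 2 (007°, 1526 m): east 1526 sin 7° = 185.97, north 1526 cos 7° = 1514.63
Net displacement: 3437.80 east, 3030.98 north. Direction back to start is (-3437.80, -3030.98): bearing = atan2(-3437.80, -3030.98) mod 360° = 228.60° ≈ 229°.

229°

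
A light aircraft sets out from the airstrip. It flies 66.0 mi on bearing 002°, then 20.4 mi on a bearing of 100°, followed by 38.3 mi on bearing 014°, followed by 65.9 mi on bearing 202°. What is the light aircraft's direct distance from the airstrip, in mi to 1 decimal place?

39.1 mi

Leg 1 (002°, 66.0 mi): east 66.0 sin 2° = 2.30, north 66.0 cos 2° = 65.96
Leg 2 (100°, 20.4 mi): east 20.4 sin 100° = 20.09, north 20.4 cos 100° = -3.54
Leg 3 (014°, 38.3 mi): east 38.3 sin 14° = 9.27, north 38.3 cos 14° = 37.16
Leg 4 (202°, 65.9 mi): east 65.9 sin 202° = -24.69, north 65.9 cos 202° = -61.10
Net: 6.97 east, 38.48 north. Distance = √((6.97)² + (38.48)²) = 39.105 mi.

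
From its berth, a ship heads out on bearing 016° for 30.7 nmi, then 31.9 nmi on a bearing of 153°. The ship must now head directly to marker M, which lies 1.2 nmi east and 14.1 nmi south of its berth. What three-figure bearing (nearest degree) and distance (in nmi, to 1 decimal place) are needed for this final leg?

Leg 1 (016°, 30.7 nmi): east 30.7 sin 16° = 8.46, north 30.7 cos 16° = 29.51
Leg 2 (153°, 31.9 nmi): east 31.9 sin 153° = 14.48, north 31.9 cos 153° = -28.42
Current position: (22.94, 1.09). Target: (1.2, -14.1). Remaining: Δeast = -21.74, Δnorth = -15.19.
Bearing = atan2(-21.74, -15.19) mod 360° = 235.07°; distance = √((-21.74)² + (-15.19)²) = 26.523 nmi.

235°, 26.5 nmi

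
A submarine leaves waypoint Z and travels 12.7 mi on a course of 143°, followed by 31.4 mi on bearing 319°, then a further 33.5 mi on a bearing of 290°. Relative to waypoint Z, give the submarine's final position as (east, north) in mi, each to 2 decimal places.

Leg 1 (143°, 12.7 mi): east 12.7 sin 143° = 7.64, north 12.7 cos 143° = -10.14
Leg 2 (319°, 31.4 mi): east 31.4 sin 319° = -20.60, north 31.4 cos 319° = 23.70
Leg 3 (290°, 33.5 mi): east 33.5 sin 290° = -31.48, north 33.5 cos 290° = 11.46
Summing: -44.44 mi east, 25.01 mi north → (-44.44, 25.01).

(-44.44, 25.01)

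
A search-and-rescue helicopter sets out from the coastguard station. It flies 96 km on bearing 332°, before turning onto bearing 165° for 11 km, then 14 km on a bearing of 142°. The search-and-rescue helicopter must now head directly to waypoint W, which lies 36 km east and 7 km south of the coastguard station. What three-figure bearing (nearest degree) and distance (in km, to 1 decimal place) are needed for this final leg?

135°, 98.8 km

Leg 1 (332°, 96 km): east 96 sin 332° = -45.07, north 96 cos 332° = 84.76
Leg 2 (165°, 11 km): east 11 sin 165° = 2.85, north 11 cos 165° = -10.63
Leg 3 (142°, 14 km): east 14 sin 142° = 8.62, north 14 cos 142° = -11.03
Current position: (-33.60, 63.11). Target: (36, -7). Remaining: Δeast = 69.60, Δnorth = -70.11.
Bearing = atan2(69.60, -70.11) mod 360° = 135.21°; distance = √((69.60)² + (-70.11)²) = 98.790 km.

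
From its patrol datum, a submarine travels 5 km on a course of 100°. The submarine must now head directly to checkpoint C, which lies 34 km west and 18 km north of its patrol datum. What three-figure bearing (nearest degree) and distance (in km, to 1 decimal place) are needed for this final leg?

296°, 43.3 km

Leg 1 (100°, 5 km): east 5 sin 100° = 4.92, north 5 cos 100° = -0.87
Current position: (4.92, -0.87). Target: (-34, 18). Remaining: Δeast = -38.92, Δnorth = 18.87.
Bearing = atan2(-38.92, 18.87) mod 360° = 295.86°; distance = √((-38.92)² + (18.87)²) = 43.256 km.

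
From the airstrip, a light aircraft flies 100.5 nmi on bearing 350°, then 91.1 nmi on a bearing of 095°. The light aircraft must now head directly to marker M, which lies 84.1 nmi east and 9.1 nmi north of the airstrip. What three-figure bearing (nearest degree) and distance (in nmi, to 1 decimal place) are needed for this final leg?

172°, 82.6 nmi

Leg 1 (350°, 100.5 nmi): east 100.5 sin 350° = -17.45, north 100.5 cos 350° = 98.97
Leg 2 (095°, 91.1 nmi): east 91.1 sin 95° = 90.75, north 91.1 cos 95° = -7.94
Current position: (73.30, 91.03). Target: (84.1, 9.1). Remaining: Δeast = 10.80, Δnorth = -81.93.
Bearing = atan2(10.80, -81.93) mod 360° = 172.49°; distance = √((10.80)² + (-81.93)²) = 82.642 nmi.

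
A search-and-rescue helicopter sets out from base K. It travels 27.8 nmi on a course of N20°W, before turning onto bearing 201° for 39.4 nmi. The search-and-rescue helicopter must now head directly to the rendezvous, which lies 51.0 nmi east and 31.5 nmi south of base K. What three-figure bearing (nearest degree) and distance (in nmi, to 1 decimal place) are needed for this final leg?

Leg 1 (N20°W, 27.8 nmi): east 27.8 sin 340° = -9.51, north 27.8 cos 340° = 26.12
Leg 2 (201°, 39.4 nmi): east 39.4 sin 201° = -14.12, north 39.4 cos 201° = -36.78
Current position: (-23.63, -10.66). Target: (51.0, -31.5). Remaining: Δeast = 74.63, Δnorth = -20.84.
Bearing = atan2(74.63, -20.84) mod 360° = 105.60°; distance = √((74.63)² + (-20.84)²) = 77.483 nmi.

106°, 77.5 nmi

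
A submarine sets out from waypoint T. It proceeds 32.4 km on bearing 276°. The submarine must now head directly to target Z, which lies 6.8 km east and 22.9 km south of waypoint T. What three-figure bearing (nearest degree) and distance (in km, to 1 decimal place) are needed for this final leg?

Leg 1 (276°, 32.4 km): east 32.4 sin 276° = -32.22, north 32.4 cos 276° = 3.39
Current position: (-32.22, 3.39). Target: (6.8, -22.9). Remaining: Δeast = 39.02, Δnorth = -26.29.
Bearing = atan2(39.02, -26.29) mod 360° = 123.97°; distance = √((39.02)² + (-26.29)²) = 47.050 km.

124°, 47.1 km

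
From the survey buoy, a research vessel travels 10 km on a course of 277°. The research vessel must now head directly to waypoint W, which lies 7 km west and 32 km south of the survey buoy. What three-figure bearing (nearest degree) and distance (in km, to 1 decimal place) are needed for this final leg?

Leg 1 (277°, 10 km): east 10 sin 277° = -9.93, north 10 cos 277° = 1.22
Current position: (-9.93, 1.22). Target: (-7, -32). Remaining: Δeast = 2.93, Δnorth = -33.22.
Bearing = atan2(2.93, -33.22) mod 360° = 174.97°; distance = √((2.93)² + (-33.22)²) = 33.347 km.

175°, 33.3 km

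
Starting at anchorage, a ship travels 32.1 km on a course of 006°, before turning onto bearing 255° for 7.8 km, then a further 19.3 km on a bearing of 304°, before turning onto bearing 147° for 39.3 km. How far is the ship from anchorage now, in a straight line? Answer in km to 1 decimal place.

Leg 1 (006°, 32.1 km): east 32.1 sin 6° = 3.36, north 32.1 cos 6° = 31.92
Leg 2 (255°, 7.8 km): east 7.8 sin 255° = -7.53, north 7.8 cos 255° = -2.02
Leg 3 (304°, 19.3 km): east 19.3 sin 304° = -16.00, north 19.3 cos 304° = 10.79
Leg 4 (147°, 39.3 km): east 39.3 sin 147° = 21.40, north 39.3 cos 147° = -32.96
Net: 1.23 east, 7.74 north. Distance = √((1.23)² + (7.74)²) = 7.834 km.

7.8 km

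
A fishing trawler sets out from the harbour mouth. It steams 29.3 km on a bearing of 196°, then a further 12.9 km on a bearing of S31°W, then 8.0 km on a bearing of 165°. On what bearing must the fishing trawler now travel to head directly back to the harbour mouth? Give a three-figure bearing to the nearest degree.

015°

Leg 1 (196°, 29.3 km): east 29.3 sin 196° = -8.08, north 29.3 cos 196° = -28.16
Leg 2 (S31°W, 12.9 km): east 12.9 sin 211° = -6.64, north 12.9 cos 211° = -11.06
Leg 3 (165°, 8.0 km): east 8.0 sin 165° = 2.07, north 8.0 cos 165° = -7.73
Net displacement: -12.65 east, -46.95 north. Direction back to start is (12.65, 46.95): bearing = atan2(12.65, 46.95) mod 360° = 15.08° ≈ 015°.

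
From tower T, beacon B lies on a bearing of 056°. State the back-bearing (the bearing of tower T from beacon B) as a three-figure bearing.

Back-bearing = 056° + 180° = 236°.

236°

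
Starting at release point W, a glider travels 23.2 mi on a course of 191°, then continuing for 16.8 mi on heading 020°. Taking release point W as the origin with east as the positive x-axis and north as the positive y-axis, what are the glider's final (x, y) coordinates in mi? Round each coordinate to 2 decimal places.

(1.32, -6.99)

Leg 1 (191°, 23.2 mi): east 23.2 sin 191° = -4.43, north 23.2 cos 191° = -22.77
Leg 2 (020°, 16.8 mi): east 16.8 sin 20° = 5.75, north 16.8 cos 20° = 15.79
Summing: 1.32 mi east, -6.99 mi north → (1.32, -6.99).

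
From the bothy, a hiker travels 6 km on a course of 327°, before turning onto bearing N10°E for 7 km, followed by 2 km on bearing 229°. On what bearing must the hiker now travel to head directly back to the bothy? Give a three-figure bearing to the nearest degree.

161°

Leg 1 (327°, 6 km): east 6 sin 327° = -3.27, north 6 cos 327° = 5.03
Leg 2 (N10°E, 7 km): east 7 sin 10° = 1.22, north 7 cos 10° = 6.89
Leg 3 (229°, 2 km): east 2 sin 229° = -1.51, north 2 cos 229° = -1.31
Net displacement: -3.56 east, 10.61 north. Direction back to start is (3.56, -10.61): bearing = atan2(3.56, -10.61) mod 360° = 161.45° ≈ 161°.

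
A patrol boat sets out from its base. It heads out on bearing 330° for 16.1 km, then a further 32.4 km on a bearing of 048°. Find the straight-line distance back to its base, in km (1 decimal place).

39.1 km

Leg 1 (330°, 16.1 km): east 16.1 sin 330° = -8.05, north 16.1 cos 330° = 13.94
Leg 2 (048°, 32.4 km): east 32.4 sin 48° = 24.08, north 32.4 cos 48° = 21.68
Net: 16.03 east, 35.62 north. Distance = √((16.03)² + (35.62)²) = 39.063 km.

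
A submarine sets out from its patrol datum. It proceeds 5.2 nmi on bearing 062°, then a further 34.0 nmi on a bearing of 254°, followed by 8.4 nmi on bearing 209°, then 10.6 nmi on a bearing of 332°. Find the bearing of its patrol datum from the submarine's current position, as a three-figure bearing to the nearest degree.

Leg 1 (062°, 5.2 nmi): east 5.2 sin 62° = 4.59, north 5.2 cos 62° = 2.44
Leg 2 (254°, 34.0 nmi): east 34.0 sin 254° = -32.68, north 34.0 cos 254° = -9.37
Leg 3 (209°, 8.4 nmi): east 8.4 sin 209° = -4.07, north 8.4 cos 209° = -7.35
Leg 4 (332°, 10.6 nmi): east 10.6 sin 332° = -4.98, north 10.6 cos 332° = 9.36
Net displacement: -37.14 east, -4.92 north. Direction back to start is (37.14, 4.92): bearing = atan2(37.14, 4.92) mod 360° = 82.46° ≈ 082°.

082°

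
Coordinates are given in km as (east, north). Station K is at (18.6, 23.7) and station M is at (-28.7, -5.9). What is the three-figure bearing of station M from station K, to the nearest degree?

Δeast = -28.7 − 18.6 = -47.30; Δnorth = -5.9 − 23.7 = -29.60.
Bearing = atan2(Δeast, Δnorth) mod 360° = 237.96° ≈ 238°.

238°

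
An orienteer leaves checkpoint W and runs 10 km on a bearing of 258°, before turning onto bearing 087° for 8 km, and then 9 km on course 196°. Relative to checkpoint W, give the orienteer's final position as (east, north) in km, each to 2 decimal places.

Leg 1 (258°, 10 km): east 10 sin 258° = -9.78, north 10 cos 258° = -2.08
Leg 2 (087°, 8 km): east 8 sin 87° = 7.99, north 8 cos 87° = 0.42
Leg 3 (196°, 9 km): east 9 sin 196° = -2.48, north 9 cos 196° = -8.65
Summing: -4.27 km east, -10.31 km north → (-4.27, -10.31).

(-4.27, -10.31)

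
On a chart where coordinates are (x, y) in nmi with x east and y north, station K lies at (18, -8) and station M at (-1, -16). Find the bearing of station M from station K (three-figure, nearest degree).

247°

Δeast = -1 − 18 = -19.00; Δnorth = -16 − -8 = -8.00.
Bearing = atan2(Δeast, Δnorth) mod 360° = 247.17° ≈ 247°.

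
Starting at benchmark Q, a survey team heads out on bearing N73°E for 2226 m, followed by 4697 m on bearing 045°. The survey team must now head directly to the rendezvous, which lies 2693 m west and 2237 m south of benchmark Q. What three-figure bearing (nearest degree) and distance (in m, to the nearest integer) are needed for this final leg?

Leg 1 (N73°E, 2226 m): east 2226 sin 73° = 2128.73, north 2226 cos 73° = 650.82
Leg 2 (045°, 4697 m): east 4697 sin 45° = 3321.28, north 4697 cos 45° = 3321.28
Current position: (5450.01, 3972.10). Target: (-2693, -2237). Remaining: Δeast = -8143.01, Δnorth = -6209.10.
Bearing = atan2(-8143.01, -6209.10) mod 360° = 232.67°; distance = √((-8143.01)² + (-6209.10)²) = 10240.196 m.

233°, 10240 m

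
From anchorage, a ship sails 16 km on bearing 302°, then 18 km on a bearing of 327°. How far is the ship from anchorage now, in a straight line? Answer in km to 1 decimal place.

33.2 km

Leg 1 (302°, 16 km): east 16 sin 302° = -13.57, north 16 cos 302° = 8.48
Leg 2 (327°, 18 km): east 18 sin 327° = -9.80, north 18 cos 327° = 15.10
Net: -23.37 east, 23.57 north. Distance = √((-23.37)² + (23.57)²) = 33.197 km.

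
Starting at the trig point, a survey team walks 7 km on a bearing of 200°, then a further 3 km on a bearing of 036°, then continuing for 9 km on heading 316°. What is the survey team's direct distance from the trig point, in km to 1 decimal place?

7.3 km

Leg 1 (200°, 7 km): east 7 sin 200° = -2.39, north 7 cos 200° = -6.58
Leg 2 (036°, 3 km): east 3 sin 36° = 1.76, north 3 cos 36° = 2.43
Leg 3 (316°, 9 km): east 9 sin 316° = -6.25, north 9 cos 316° = 6.47
Net: -6.88 east, 2.32 north. Distance = √((-6.88)² + (2.32)²) = 7.264 km.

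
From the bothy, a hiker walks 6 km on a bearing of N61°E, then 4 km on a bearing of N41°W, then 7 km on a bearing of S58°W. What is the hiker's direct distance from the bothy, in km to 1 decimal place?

4.0 km

Leg 1 (N61°E, 6 km): east 6 sin 61° = 5.25, north 6 cos 61° = 2.91
Leg 2 (N41°W, 4 km): east 4 sin 319° = -2.62, north 4 cos 319° = 3.02
Leg 3 (S58°W, 7 km): east 7 sin 238° = -5.94, north 7 cos 238° = -3.71
Net: -3.31 east, 2.22 north. Distance = √((-3.31)² + (2.22)²) = 3.987 km.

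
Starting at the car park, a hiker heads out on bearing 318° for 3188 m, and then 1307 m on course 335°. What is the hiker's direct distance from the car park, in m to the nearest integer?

4454 m

Leg 1 (318°, 3188 m): east 3188 sin 318° = -2133.19, north 3188 cos 318° = 2369.15
Leg 2 (335°, 1307 m): east 1307 sin 335° = -552.36, north 1307 cos 335° = 1184.54
Net: -2685.55 east, 3553.69 north. Distance = √((-2685.55)² + (3553.69)²) = 4454.312 m.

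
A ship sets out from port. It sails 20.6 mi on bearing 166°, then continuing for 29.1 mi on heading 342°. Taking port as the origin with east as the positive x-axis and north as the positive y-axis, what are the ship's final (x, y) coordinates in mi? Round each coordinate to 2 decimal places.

(-4.01, 7.69)

Leg 1 (166°, 20.6 mi): east 20.6 sin 166° = 4.98, north 20.6 cos 166° = -19.99
Leg 2 (342°, 29.1 mi): east 29.1 sin 342° = -8.99, north 29.1 cos 342° = 27.68
Summing: -4.01 mi east, 7.69 mi north → (-4.01, 7.69).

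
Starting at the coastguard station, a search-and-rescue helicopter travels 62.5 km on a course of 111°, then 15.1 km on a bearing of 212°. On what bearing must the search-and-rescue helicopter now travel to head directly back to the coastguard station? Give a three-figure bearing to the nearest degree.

305°

Leg 1 (111°, 62.5 km): east 62.5 sin 111° = 58.35, north 62.5 cos 111° = -22.40
Leg 2 (212°, 15.1 km): east 15.1 sin 212° = -8.00, north 15.1 cos 212° = -12.81
Net displacement: 50.35 east, -35.20 north. Direction back to start is (-50.35, 35.20): bearing = atan2(-50.35, 35.20) mod 360° = 304.96° ≈ 305°.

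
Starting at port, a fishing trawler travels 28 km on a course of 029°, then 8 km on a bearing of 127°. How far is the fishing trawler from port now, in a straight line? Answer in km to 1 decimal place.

Leg 1 (029°, 28 km): east 28 sin 29° = 13.57, north 28 cos 29° = 24.49
Leg 2 (127°, 8 km): east 8 sin 127° = 6.39, north 8 cos 127° = -4.81
Net: 19.96 east, 19.67 north. Distance = √((19.96)² + (19.67)²) = 28.029 km.

28.0 km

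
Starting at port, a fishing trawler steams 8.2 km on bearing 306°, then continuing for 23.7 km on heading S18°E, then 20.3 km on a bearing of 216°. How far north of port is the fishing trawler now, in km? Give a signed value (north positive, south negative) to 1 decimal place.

Leg 1 (306°, 8.2 km): east 8.2 sin 306° = -6.63, north 8.2 cos 306° = 4.82
Leg 2 (S18°E, 23.7 km): east 23.7 sin 162° = 7.32, north 23.7 cos 162° = -22.54
Leg 3 (216°, 20.3 km): east 20.3 sin 216° = -11.93, north 20.3 cos 216° = -16.42
Net north component: -34.14 km.

-34.1 km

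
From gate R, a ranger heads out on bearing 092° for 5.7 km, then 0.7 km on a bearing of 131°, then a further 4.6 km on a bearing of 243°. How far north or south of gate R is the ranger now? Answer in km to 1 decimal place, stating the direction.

Leg 1 (092°, 5.7 km): east 5.7 sin 92° = 5.70, north 5.7 cos 92° = -0.20
Leg 2 (131°, 0.7 km): east 0.7 sin 131° = 0.53, north 0.7 cos 131° = -0.46
Leg 3 (243°, 4.6 km): east 4.6 sin 243° = -4.10, north 4.6 cos 243° = -2.09
Net north component: -2.75 km.

2.7 km south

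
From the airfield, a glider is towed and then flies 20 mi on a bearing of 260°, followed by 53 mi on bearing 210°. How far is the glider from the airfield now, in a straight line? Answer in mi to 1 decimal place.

Leg 1 (260°, 20 mi): east 20 sin 260° = -19.70, north 20 cos 260° = -3.47
Leg 2 (210°, 53 mi): east 53 sin 210° = -26.50, north 53 cos 210° = -45.90
Net: -46.20 east, -49.37 north. Distance = √((-46.20)² + (-49.37)²) = 67.614 mi.

67.6 mi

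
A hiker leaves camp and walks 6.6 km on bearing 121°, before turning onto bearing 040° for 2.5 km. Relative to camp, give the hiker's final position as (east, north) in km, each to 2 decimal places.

(7.26, -1.48)

Leg 1 (121°, 6.6 km): east 6.6 sin 121° = 5.66, north 6.6 cos 121° = -3.40
Leg 2 (040°, 2.5 km): east 2.5 sin 40° = 1.61, north 2.5 cos 40° = 1.92
Summing: 7.26 km east, -1.48 km north → (7.26, -1.48).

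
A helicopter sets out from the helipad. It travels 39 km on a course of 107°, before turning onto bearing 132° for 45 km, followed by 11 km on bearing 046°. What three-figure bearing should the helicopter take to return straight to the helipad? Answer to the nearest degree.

Leg 1 (107°, 39 km): east 39 sin 107° = 37.30, north 39 cos 107° = -11.40
Leg 2 (132°, 45 km): east 45 sin 132° = 33.44, north 45 cos 132° = -30.11
Leg 3 (046°, 11 km): east 11 sin 46° = 7.91, north 11 cos 46° = 7.64
Net displacement: 78.65 east, -33.87 north. Direction back to start is (-78.65, 33.87): bearing = atan2(-78.65, 33.87) mod 360° = 293.30° ≈ 293°.

293°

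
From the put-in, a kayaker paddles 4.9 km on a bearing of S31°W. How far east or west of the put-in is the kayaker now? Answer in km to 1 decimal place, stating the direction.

2.5 km west

Leg 1 (S31°W, 4.9 km): east 4.9 sin 211° = -2.52, north 4.9 cos 211° = -4.20
Net east component: -2.52 km.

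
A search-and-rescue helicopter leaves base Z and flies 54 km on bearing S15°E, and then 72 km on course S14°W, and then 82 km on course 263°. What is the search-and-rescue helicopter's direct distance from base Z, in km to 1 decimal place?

Leg 1 (S15°E, 54 km): east 54 sin 165° = 13.98, north 54 cos 165° = -52.16
Leg 2 (S14°W, 72 km): east 72 sin 194° = -17.42, north 72 cos 194° = -69.86
Leg 3 (263°, 82 km): east 82 sin 263° = -81.39, north 82 cos 263° = -9.99
Net: -84.83 east, -132.01 north. Distance = √((-84.83)² + (-132.01)²) = 156.921 km.

156.9 km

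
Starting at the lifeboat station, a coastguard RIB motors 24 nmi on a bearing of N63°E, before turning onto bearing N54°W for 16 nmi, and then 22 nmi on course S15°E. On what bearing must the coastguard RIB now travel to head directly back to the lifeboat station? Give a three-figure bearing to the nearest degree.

274°

Leg 1 (N63°E, 24 nmi): east 24 sin 63° = 21.38, north 24 cos 63° = 10.90
Leg 2 (N54°W, 16 nmi): east 16 sin 306° = -12.94, north 16 cos 306° = 9.40
Leg 3 (S15°E, 22 nmi): east 22 sin 165° = 5.69, north 22 cos 165° = -21.25
Net displacement: 14.13 east, -0.95 north. Direction back to start is (-14.13, 0.95): bearing = atan2(-14.13, 0.95) mod 360° = 273.85° ≈ 274°.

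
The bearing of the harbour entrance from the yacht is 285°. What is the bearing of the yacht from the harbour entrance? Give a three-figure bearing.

Back-bearing = 285° − 180° = 105°.

105°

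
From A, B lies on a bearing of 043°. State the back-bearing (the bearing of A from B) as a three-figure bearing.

Back-bearing = 043° + 180° = 223°.

223°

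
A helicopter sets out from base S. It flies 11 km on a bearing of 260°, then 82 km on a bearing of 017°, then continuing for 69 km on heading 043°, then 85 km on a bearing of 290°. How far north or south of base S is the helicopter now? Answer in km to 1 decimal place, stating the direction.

Leg 1 (260°, 11 km): east 11 sin 260° = -10.83, north 11 cos 260° = -1.91
Leg 2 (017°, 82 km): east 82 sin 17° = 23.97, north 82 cos 17° = 78.42
Leg 3 (043°, 69 km): east 69 sin 43° = 47.06, north 69 cos 43° = 50.46
Leg 4 (290°, 85 km): east 85 sin 290° = -79.87, north 85 cos 290° = 29.07
Net north component: 156.04 km.

156.0 km north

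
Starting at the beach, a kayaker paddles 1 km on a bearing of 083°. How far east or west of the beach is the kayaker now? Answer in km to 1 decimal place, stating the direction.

1.0 km east

Leg 1 (083°, 1 km): east 1 sin 83° = 0.99, north 1 cos 83° = 0.12
Net east component: 0.99 km.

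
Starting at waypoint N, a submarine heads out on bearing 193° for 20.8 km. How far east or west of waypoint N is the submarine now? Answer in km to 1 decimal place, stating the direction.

4.7 km west

Leg 1 (193°, 20.8 km): east 20.8 sin 193° = -4.68, north 20.8 cos 193° = -20.27
Net east component: -4.68 km.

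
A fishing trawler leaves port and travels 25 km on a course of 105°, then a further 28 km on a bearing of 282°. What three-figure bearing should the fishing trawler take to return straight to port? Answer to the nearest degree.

Leg 1 (105°, 25 km): east 25 sin 105° = 24.15, north 25 cos 105° = -6.47
Leg 2 (282°, 28 km): east 28 sin 282° = -27.39, north 28 cos 282° = 5.82
Net displacement: -3.24 east, -0.65 north. Direction back to start is (3.24, 0.65): bearing = atan2(3.24, 0.65) mod 360° = 78.67° ≈ 079°.

079°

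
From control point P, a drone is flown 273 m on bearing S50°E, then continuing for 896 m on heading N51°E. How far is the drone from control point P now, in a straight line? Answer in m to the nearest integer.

985 m

Leg 1 (S50°E, 273 m): east 273 sin 130° = 209.13, north 273 cos 130° = -175.48
Leg 2 (N51°E, 896 m): east 896 sin 51° = 696.32, north 896 cos 51° = 563.87
Net: 905.45 east, 388.39 north. Distance = √((905.45)² + (388.39)²) = 985.237 m.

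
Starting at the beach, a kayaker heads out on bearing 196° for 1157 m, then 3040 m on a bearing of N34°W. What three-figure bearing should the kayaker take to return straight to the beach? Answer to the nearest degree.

125°

Leg 1 (196°, 1157 m): east 1157 sin 196° = -318.91, north 1157 cos 196° = -1112.18
Leg 2 (N34°W, 3040 m): east 3040 sin 326° = -1699.95, north 3040 cos 326° = 2520.27
Net displacement: -2018.86 east, 1408.09 north. Direction back to start is (2018.86, -1408.09): bearing = atan2(2018.86, -1408.09) mod 360° = 124.89° ≈ 125°.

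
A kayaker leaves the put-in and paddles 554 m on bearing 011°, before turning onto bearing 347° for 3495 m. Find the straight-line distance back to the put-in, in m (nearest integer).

4007 m

Leg 1 (011°, 554 m): east 554 sin 11° = 105.71, north 554 cos 11° = 543.82
Leg 2 (347°, 3495 m): east 3495 sin 347° = -786.20, north 3495 cos 347° = 3405.42
Net: -680.50 east, 3949.24 north. Distance = √((-680.50)² + (3949.24)²) = 4007.444 m.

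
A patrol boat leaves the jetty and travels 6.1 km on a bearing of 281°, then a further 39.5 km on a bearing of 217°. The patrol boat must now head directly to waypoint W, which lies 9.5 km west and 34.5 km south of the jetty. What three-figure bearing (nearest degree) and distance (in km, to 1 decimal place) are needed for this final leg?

Leg 1 (281°, 6.1 km): east 6.1 sin 281° = -5.99, north 6.1 cos 281° = 1.16
Leg 2 (217°, 39.5 km): east 39.5 sin 217° = -23.77, north 39.5 cos 217° = -31.55
Current position: (-29.76, -30.38). Target: (-9.5, -34.5). Remaining: Δeast = 20.26, Δnorth = -4.12.
Bearing = atan2(20.26, -4.12) mod 360° = 101.49°; distance = √((20.26)² + (-4.12)²) = 20.674 km.

101°, 20.7 km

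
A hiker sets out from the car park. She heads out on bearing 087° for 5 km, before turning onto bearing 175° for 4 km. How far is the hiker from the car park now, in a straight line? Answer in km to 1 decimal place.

6.5 km

Leg 1 (087°, 5 km): east 5 sin 87° = 4.99, north 5 cos 87° = 0.26
Leg 2 (175°, 4 km): east 4 sin 175° = 0.35, north 4 cos 175° = -3.98
Net: 5.34 east, -3.72 north. Distance = √((5.34)² + (-3.72)²) = 6.511 km.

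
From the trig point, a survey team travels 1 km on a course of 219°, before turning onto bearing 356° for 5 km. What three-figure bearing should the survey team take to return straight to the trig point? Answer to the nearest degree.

167°

Leg 1 (219°, 1 km): east 1 sin 219° = -0.63, north 1 cos 219° = -0.78
Leg 2 (356°, 5 km): east 5 sin 356° = -0.35, north 5 cos 356° = 4.99
Net displacement: -0.98 east, 4.21 north. Direction back to start is (0.98, -4.21): bearing = atan2(0.98, -4.21) mod 360° = 166.92° ≈ 167°.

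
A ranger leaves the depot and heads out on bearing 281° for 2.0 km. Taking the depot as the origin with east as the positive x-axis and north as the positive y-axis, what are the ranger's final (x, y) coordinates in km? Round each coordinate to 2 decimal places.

Leg 1 (281°, 2.0 km): east 2.0 sin 281° = -1.96, north 2.0 cos 281° = 0.38
Summing: -1.96 km east, 0.38 km north → (-1.96, 0.38).

(-1.96, 0.38)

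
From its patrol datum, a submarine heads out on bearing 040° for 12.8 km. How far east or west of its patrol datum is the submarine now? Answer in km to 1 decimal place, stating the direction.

Leg 1 (040°, 12.8 km): east 12.8 sin 40° = 8.23, north 12.8 cos 40° = 9.81
Net east component: 8.23 km.

8.2 km east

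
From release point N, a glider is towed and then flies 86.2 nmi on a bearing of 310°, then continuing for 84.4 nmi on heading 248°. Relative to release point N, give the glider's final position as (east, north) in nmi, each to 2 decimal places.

(-144.29, 23.79)

Leg 1 (310°, 86.2 nmi): east 86.2 sin 310° = -66.03, north 86.2 cos 310° = 55.41
Leg 2 (248°, 84.4 nmi): east 84.4 sin 248° = -78.25, north 84.4 cos 248° = -31.62
Summing: -144.29 nmi east, 23.79 nmi north → (-144.29, 23.79).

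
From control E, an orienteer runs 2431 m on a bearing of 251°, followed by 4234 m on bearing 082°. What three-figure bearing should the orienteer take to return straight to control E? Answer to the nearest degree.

Leg 1 (251°, 2431 m): east 2431 sin 251° = -2298.56, north 2431 cos 251° = -791.46
Leg 2 (082°, 4234 m): east 4234 sin 82° = 4192.80, north 4234 cos 82° = 589.26
Net displacement: 1894.24 east, -202.20 north. Direction back to start is (-1894.24, 202.20): bearing = atan2(-1894.24, 202.20) mod 360° = 276.09° ≈ 276°.

276°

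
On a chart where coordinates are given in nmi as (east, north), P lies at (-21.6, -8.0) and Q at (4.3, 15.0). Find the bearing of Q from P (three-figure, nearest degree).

048°

Δeast = 4.3 − -21.6 = 25.90; Δnorth = 15.0 − -8.0 = 23.00.
Bearing = atan2(Δeast, Δnorth) mod 360° = 48.39° ≈ 048°.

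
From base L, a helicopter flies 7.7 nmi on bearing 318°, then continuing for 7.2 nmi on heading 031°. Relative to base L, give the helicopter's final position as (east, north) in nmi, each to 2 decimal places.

Leg 1 (318°, 7.7 nmi): east 7.7 sin 318° = -5.15, north 7.7 cos 318° = 5.72
Leg 2 (031°, 7.2 nmi): east 7.2 sin 31° = 3.71, north 7.2 cos 31° = 6.17
Summing: -1.44 nmi east, 11.89 nmi north → (-1.44, 11.89).

(-1.44, 11.89)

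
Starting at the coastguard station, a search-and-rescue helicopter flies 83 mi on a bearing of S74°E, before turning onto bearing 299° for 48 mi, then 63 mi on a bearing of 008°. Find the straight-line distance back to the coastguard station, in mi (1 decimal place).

78.2 mi

Leg 1 (S74°E, 83 mi): east 83 sin 106° = 79.78, north 83 cos 106° = -22.88
Leg 2 (299°, 48 mi): east 48 sin 299° = -41.98, north 48 cos 299° = 23.27
Leg 3 (008°, 63 mi): east 63 sin 8° = 8.77, north 63 cos 8° = 62.39
Net: 46.57 east, 62.78 north. Distance = √((46.57)² + (62.78)²) = 78.167 mi.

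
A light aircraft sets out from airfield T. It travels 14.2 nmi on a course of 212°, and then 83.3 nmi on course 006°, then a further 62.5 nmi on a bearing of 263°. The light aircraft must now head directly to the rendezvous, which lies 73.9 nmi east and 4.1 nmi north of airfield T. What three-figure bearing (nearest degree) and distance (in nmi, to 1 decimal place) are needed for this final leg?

Leg 1 (212°, 14.2 nmi): east 14.2 sin 212° = -7.52, north 14.2 cos 212° = -12.04
Leg 2 (006°, 83.3 nmi): east 83.3 sin 6° = 8.71, north 83.3 cos 6° = 82.84
Leg 3 (263°, 62.5 nmi): east 62.5 sin 263° = -62.03, north 62.5 cos 263° = -7.62
Current position: (-60.85, 63.18). Target: (73.9, 4.1). Remaining: Δeast = 134.75, Δnorth = -59.08.
Bearing = atan2(134.75, -59.08) mod 360° = 113.68°; distance = √((134.75)² + (-59.08)²) = 147.136 nmi.

114°, 147.1 nmi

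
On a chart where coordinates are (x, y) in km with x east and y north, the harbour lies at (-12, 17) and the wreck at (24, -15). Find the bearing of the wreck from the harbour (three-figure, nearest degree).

132°

Δeast = 24 − -12 = 36.00; Δnorth = -15 − 17 = -32.00.
Bearing = atan2(Δeast, Δnorth) mod 360° = 131.63° ≈ 132°.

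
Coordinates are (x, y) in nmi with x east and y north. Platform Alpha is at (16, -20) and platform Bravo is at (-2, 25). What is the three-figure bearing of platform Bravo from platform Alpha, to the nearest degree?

338°

Δeast = -2 − 16 = -18.00; Δnorth = 25 − -20 = 45.00.
Bearing = atan2(Δeast, Δnorth) mod 360° = 338.20° ≈ 338°.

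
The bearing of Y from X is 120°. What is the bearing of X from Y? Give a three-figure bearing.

Back-bearing = 120° + 180° = 300°.

300°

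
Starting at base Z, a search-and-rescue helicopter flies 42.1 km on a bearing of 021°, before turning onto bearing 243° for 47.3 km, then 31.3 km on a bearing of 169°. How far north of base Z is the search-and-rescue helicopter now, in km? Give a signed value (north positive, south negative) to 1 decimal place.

Leg 1 (021°, 42.1 km): east 42.1 sin 21° = 15.09, north 42.1 cos 21° = 39.30
Leg 2 (243°, 47.3 km): east 47.3 sin 243° = -42.14, north 47.3 cos 243° = -21.47
Leg 3 (169°, 31.3 km): east 31.3 sin 169° = 5.97, north 31.3 cos 169° = -30.72
Net north component: -12.89 km.

-12.9 km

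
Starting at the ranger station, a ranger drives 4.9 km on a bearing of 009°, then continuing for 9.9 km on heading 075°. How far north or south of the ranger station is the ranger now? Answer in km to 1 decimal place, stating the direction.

7.4 km north

Leg 1 (009°, 4.9 km): east 4.9 sin 9° = 0.77, north 4.9 cos 9° = 4.84
Leg 2 (075°, 9.9 km): east 9.9 sin 75° = 9.56, north 9.9 cos 75° = 2.56
Net north component: 7.40 km.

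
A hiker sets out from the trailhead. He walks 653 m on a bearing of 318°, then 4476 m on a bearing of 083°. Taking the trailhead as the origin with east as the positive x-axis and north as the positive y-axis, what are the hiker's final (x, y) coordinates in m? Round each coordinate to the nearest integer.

(4006, 1031)

Leg 1 (318°, 653 m): east 653 sin 318° = -436.94, north 653 cos 318° = 485.27
Leg 2 (083°, 4476 m): east 4476 sin 83° = 4442.64, north 4476 cos 83° = 545.49
Summing: 4005.69 m east, 1030.76 m north → (4006, 1031).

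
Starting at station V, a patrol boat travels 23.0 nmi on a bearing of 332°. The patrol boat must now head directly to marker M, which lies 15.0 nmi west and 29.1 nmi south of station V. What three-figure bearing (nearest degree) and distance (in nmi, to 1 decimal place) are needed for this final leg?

Leg 1 (332°, 23.0 nmi): east 23.0 sin 332° = -10.80, north 23.0 cos 332° = 20.31
Current position: (-10.80, 20.31). Target: (-15.0, -29.1). Remaining: Δeast = -4.20, Δnorth = -49.41.
Bearing = atan2(-4.20, -49.41) mod 360° = 184.86°; distance = √((-4.20)² + (-49.41)²) = 49.586 nmi.

185°, 49.6 nmi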